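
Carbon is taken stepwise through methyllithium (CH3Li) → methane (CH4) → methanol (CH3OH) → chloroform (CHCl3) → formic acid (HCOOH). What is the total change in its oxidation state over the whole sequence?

+6

Carbon oxidation states along the series — methyllithium: -4, methane: -4, methanol: -2, chloroform: +2, formic acid: +2.
Net change = +2 − (-4) = +6.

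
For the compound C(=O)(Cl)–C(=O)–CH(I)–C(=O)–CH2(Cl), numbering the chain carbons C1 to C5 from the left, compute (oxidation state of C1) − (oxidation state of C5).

C1: 1C, 2O, 1Cl → 0 + 2 + 1 = +3
C5: 1C, 2H, 1Cl → 0 − 2 + 1 = -1
Difference: +3 − (-1) = +4.

+4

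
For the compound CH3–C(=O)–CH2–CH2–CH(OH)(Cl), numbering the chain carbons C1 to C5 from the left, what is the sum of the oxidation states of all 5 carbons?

Tallying each carbon's bonds:
C1: 1C, 3H → 0 − 3 = -3
C2: 2C, 2O → 0 + 2 = +2
C3: 2C, 2H → 0 − 2 = -2
C4: 2C, 2H → 0 − 2 = -2
C5: 1C, 1H, 1O, 1Cl → 0 − 1 + 1 + 1 = +1
Sum = -3 + 2 − 2 − 2 + 1 = -4.

-4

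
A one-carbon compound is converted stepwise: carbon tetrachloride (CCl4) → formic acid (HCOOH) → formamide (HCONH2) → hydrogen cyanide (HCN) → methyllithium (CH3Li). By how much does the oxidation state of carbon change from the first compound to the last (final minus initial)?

-8

Carbon oxidation states along the series — carbon tetrachloride: +4, formic acid: +2, formamide: +2, hydrogen cyanide: +2, methyllithium: -4.
Net change = -4 − (+4) = -8.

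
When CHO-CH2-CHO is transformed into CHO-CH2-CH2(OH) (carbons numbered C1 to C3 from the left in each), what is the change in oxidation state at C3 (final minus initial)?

-2

Before: C3 has 1 bond to C, 1 bond to H, 2 bonds to O → oxidation state +1.
After: C3 has 1 bond to C, 2 bonds to H, 1 bond to O → oxidation state -1.
Δ = -1 − (+1) = -2, so this is a reduction at C3.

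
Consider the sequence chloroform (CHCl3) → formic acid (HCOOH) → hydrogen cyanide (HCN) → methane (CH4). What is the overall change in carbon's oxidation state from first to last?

-6

Carbon oxidation states along the series — chloroform: +2, formic acid: +2, hydrogen cyanide: +2, methane: -4.
Net change = -4 − (+2) = -6.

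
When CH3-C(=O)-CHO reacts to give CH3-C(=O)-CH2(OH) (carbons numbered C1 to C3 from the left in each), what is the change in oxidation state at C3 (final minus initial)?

-2

Before: C3 has 1 bond to C, 1 bond to H, 2 bonds to O → oxidation state +1.
After: C3 has 1 bond to C, 2 bonds to H, 1 bond to O → oxidation state -1.
Δ = -1 − (+1) = -2, so this is a reduction at C3.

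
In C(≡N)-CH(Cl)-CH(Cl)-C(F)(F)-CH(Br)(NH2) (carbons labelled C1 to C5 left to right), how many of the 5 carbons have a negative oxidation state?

0

Tallying each carbon's bonds:
C1: 1C, 3N → 0 + 3 = +3
C2: 2C, 1H, 1Cl → 0 − 1 + 1 = 0
C3: 2C, 1H, 1Cl → 0 − 1 + 1 = 0
C4: 2C, 2F → 0 + 2 = +2
C5: 1C, 1H, 1N, 1Br → 0 − 1 + 1 + 1 = +1
0 carbons meet the condition.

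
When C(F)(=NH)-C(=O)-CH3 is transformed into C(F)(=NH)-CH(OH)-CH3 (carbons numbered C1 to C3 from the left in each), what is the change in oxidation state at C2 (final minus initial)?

Before: C2 has 2 bonds to C, 2 bonds to O → oxidation state +2.
After: C2 has 2 bonds to C, 1 bond to H, 1 bond to O → oxidation state 0.
Δ = 0 − (+2) = -2, so this is a reduction at C2.

-2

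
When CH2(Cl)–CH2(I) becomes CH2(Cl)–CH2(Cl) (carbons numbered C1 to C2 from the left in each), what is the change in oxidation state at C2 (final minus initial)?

Before: C2 has 1 bond to C, 2 bonds to H, 1 bond to I → oxidation state -1.
After: C2 has 1 bond to C, 2 bonds to H, 1 bond to Cl → oxidation state -1.
Δ = -1 − (-1) = 0, so no net redox change at C2.

0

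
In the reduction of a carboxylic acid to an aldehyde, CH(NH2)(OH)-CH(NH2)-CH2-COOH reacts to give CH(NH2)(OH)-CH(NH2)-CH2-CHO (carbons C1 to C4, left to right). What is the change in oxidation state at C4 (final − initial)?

Before: C4 has 1 bond to C, 3 bonds to O → oxidation state +3.
After: C4 has 1 bond to C, 1 bond to H, 2 bonds to O → oxidation state +1.
Δ = +1 − (+3) = -2, so this is a reduction at C4.

-2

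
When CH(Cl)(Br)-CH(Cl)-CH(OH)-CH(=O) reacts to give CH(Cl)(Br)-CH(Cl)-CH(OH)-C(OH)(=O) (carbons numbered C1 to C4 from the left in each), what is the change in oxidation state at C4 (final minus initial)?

+2

Before: C4 has 1 bond to C, 1 bond to H, 2 bonds to O → oxidation state +1.
After: C4 has 1 bond to C, 3 bonds to O → oxidation state +3.
Δ = +3 − (+1) = +2, so this is an oxidation at C4.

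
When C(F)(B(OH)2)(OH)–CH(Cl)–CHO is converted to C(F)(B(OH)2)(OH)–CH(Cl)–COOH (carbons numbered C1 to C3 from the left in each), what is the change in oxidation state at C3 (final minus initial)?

Before: C3 has 1 bond to C, 1 bond to H, 2 bonds to O → oxidation state +1.
After: C3 has 1 bond to C, 3 bonds to O → oxidation state +3.
Δ = +3 − (+1) = +2, so this is an oxidation at C3.

+2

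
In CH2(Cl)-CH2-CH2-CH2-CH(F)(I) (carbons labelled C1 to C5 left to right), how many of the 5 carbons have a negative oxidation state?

4

Count +1 for every bond to an atom more electronegative than carbon and −1 for every bond to one less electronegative; C–C bonds are 0. Tallying each carbon:
C1: 1C, 2H, 1Cl → 0 − 2 + 1 = -1
C2: 2C, 2H → 0 − 2 = -2
C3: 2C, 2H → 0 − 2 = -2
C4: 2C, 2H → 0 − 2 = -2
C5: 1C, 1H, 1F, 1I → 0 − 1 + 1 + 1 = +1
4 carbons (C1, C2, C3, C4) meet the condition.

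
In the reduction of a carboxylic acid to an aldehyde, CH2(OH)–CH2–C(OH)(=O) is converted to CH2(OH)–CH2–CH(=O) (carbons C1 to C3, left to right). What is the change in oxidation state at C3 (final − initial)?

-2

Before: C3 has 1 bond to C, 3 bonds to O → oxidation state +3.
After: C3 has 1 bond to C, 1 bond to H, 2 bonds to O → oxidation state +1.
Δ = +1 − (+3) = -2, so this is a reduction at C3.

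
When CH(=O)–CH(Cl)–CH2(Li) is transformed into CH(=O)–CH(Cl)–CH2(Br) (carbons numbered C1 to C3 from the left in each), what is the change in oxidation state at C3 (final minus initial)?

+2

Before: C3 has 1 bond to C, 2 bonds to H, 1 bond to Li → oxidation state -3.
After: C3 has 1 bond to C, 2 bonds to H, 1 bond to Br → oxidation state -1.
Δ = -1 − (-3) = +2, so this is an oxidation at C3.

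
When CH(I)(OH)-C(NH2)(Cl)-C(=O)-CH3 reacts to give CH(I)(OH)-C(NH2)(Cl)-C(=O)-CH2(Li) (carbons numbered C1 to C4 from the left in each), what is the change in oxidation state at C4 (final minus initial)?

0

Before: C4 has 1 bond to C, 3 bonds to H → oxidation state -3.
After: C4 has 1 bond to C, 2 bonds to H, 1 bond to Li → oxidation state -3.
Δ = -3 − (-3) = 0, so no net redox change at C4.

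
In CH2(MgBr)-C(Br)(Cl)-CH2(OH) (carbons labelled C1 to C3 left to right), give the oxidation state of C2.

+2

Bonds to more-electronegative neighbours contribute +1 each, bonds to H or metals contribute −1 each, and C–C bonds contribute 0.
C2 has one bond to C (0), one bond to C (0), one bond to Br (+1), one bond to Cl (+1).
Oxidation state = 0 + 0 + 1 + 1 = +2.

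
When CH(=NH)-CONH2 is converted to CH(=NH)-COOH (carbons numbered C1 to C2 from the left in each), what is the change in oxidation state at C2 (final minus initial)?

0

Before: C2 has 1 bond to C, 2 bonds to O, 1 bond to N → oxidation state +3.
After: C2 has 1 bond to C, 3 bonds to O → oxidation state +3.
Δ = +3 − (+3) = 0, so no net redox change at C2.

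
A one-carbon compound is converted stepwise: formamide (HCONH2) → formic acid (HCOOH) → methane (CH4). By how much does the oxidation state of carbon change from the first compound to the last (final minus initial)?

-6

Carbon oxidation states along the series — formamide: +2, formic acid: +2, methane: -4.
Net change = -4 − (+2) = -6.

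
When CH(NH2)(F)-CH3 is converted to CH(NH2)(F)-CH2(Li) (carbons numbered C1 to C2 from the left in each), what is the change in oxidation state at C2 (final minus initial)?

0

Before: C2 has 1 bond to C, 3 bonds to H → oxidation state -3.
After: C2 has 1 bond to C, 2 bonds to H, 1 bond to Li → oxidation state -3.
Δ = -3 − (-3) = 0, so no net redox change at C2.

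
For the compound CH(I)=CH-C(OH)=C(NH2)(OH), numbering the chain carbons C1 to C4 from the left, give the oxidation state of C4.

Count +1 for every bond to an atom more electronegative than carbon and −1 for every bond to one less electronegative; C–C bonds are 0.
C4 has a double bond to C (2×0 = 0), one bond to N (+1), one bond to O (+1).
Oxidation state = 0 + 1 + 1 = +2.

+2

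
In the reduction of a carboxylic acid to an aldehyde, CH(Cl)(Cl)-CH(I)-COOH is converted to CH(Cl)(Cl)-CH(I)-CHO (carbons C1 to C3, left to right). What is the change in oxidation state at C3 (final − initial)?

-2

Before: C3 has 1 bond to C, 3 bonds to O → oxidation state +3.
After: C3 has 1 bond to C, 1 bond to H, 2 bonds to O → oxidation state +1.
Δ = +1 − (+3) = -2, so this is a reduction at C3.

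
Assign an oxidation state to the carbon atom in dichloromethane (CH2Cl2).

The carbon has one bond to H (-1), one bond to H (-1), one bond to Cl (+1), one bond to Cl (+1).
Oxidation state = -1 − 1 + 1 + 1 = 0.

0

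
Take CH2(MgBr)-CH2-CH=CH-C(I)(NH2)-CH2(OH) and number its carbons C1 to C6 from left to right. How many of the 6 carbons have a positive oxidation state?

1

Tallying each carbon's bonds:
C1: 1C, 2H, 1Mg → 0 − 2 − 1 = -3
C2: 2C, 2H → 0 − 2 = -2
C3: 3C, 1H → 0 − 1 = -1
C4: 3C, 1H → 0 − 1 = -1
C5: 2C, 1N, 1I → 0 + 1 + 1 = +2
C6: 1C, 2H, 1O → 0 − 2 + 1 = -1
1 carbon (C5) meets the condition.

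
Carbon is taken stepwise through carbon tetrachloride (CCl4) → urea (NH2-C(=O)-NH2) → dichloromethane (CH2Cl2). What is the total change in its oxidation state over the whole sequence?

-4

Carbon oxidation states along the series — carbon tetrachloride: +4, urea: +4, dichloromethane: 0.
Net change = 0 − (+4) = -4.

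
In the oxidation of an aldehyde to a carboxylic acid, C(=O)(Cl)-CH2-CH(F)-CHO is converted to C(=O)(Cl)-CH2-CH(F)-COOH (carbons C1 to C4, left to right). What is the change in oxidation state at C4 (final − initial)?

Before: C4 has 1 bond to C, 1 bond to H, 2 bonds to O → oxidation state +1.
After: C4 has 1 bond to C, 3 bonds to O → oxidation state +3.
Δ = +3 − (+1) = +2, so this is an oxidation at C4.

+2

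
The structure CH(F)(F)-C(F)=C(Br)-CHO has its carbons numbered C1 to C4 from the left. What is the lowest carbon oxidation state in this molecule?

Count +1 for every bond to an atom more electronegative than carbon and −1 for every bond to one less electronegative; C–C bonds are 0. Tallying each carbon:
C1: 1C, 1H, 2F → 0 − 1 + 2 = +1
C2: 3C, 1F → 0 + 1 = +1
C3: 3C, 1Br → 0 + 1 = +1
C4: 1C, 1H, 2O → 0 − 1 + 2 = +1
The lowest value is +1.

+1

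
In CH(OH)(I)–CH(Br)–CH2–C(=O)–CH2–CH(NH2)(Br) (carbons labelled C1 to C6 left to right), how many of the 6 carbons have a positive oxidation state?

Tallying each carbon's bonds:
C1: 1C, 1H, 1O, 1I → 0 − 1 + 1 + 1 = +1
C2: 2C, 1H, 1Br → 0 − 1 + 1 = 0
C3: 2C, 2H → 0 − 2 = -2
C4: 2C, 2O → 0 + 2 = +2
C5: 2C, 2H → 0 − 2 = -2
C6: 1C, 1H, 1N, 1Br → 0 − 1 + 1 + 1 = +1
3 carbons (C1, C4, C6) meet the condition.

3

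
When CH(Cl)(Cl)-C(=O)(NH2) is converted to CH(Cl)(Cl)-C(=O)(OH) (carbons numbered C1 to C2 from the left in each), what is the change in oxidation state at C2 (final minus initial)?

0

Before: C2 has 1 bond to C, 2 bonds to O, 1 bond to N → oxidation state +3.
After: C2 has 1 bond to C, 3 bonds to O → oxidation state +3.
Δ = +3 − (+3) = 0, so no net redox change at C2.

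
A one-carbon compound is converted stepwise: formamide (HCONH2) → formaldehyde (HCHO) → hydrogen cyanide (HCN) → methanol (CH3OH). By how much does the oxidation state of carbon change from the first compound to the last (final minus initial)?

-4

Carbon oxidation states along the series — formamide: +2, formaldehyde: 0, hydrogen cyanide: +2, methanol: -2.
Net change = -2 − (+2) = -4.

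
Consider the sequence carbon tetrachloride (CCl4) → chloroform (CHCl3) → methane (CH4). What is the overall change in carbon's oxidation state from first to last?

Carbon oxidation states along the series — carbon tetrachloride: +4, chloroform: +2, methane: -4.
Net change = -4 − (+4) = -8.

-8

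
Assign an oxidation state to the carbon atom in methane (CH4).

-4

Assign +1 per bond to O/N/halogen, −1 per bond to H or an electropositive element, and 0 per bond to carbon.
The carbon has one bond to H (-1), one bond to H (-1), one bond to H (-1), one bond to H (-1).
Oxidation state = -1 − 1 − 1 − 1 = -4.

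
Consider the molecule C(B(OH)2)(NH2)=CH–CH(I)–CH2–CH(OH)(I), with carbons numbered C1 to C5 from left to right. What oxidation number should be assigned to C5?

+1

C5 has one bond to C (0), one bond to O (+1), one bond to H (-1), one bond to I (+1).
Oxidation state = 0 + 1 − 1 + 1 = +1.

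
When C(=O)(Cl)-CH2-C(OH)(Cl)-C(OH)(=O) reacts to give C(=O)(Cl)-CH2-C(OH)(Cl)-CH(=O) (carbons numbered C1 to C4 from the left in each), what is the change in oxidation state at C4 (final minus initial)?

-2

Before: C4 has 1 bond to C, 3 bonds to O → oxidation state +3.
After: C4 has 1 bond to C, 1 bond to H, 2 bonds to O → oxidation state +1.
Δ = +1 − (+3) = -2, so this is a reduction at C4.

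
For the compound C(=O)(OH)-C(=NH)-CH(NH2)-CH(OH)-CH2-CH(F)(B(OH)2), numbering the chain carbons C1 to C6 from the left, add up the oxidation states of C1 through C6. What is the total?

Tallying each carbon's bonds:
C1: 1C, 3O → 0 + 3 = +3
C2: 2C, 2N → 0 + 2 = +2
C3: 2C, 1H, 1N → 0 − 1 + 1 = 0
C4: 2C, 1H, 1O → 0 − 1 + 1 = 0
C5: 2C, 2H → 0 − 2 = -2
C6: 1C, 1H, 1F, 1B → 0 − 1 + 1 − 1 = -1
Sum = +3 + 2 + 0 + 0 − 2 − 1 = +2.

+2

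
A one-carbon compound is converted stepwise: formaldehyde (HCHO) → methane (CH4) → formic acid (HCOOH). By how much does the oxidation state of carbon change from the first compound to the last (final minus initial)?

+2

Carbon oxidation states along the series — formaldehyde: 0, methane: -4, formic acid: +2.
Net change = +2 − (0) = +2.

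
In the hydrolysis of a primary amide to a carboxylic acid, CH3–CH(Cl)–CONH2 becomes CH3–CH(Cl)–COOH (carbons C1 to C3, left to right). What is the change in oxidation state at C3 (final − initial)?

Before: C3 has 1 bond to C, 2 bonds to O, 1 bond to N → oxidation state +3.
After: C3 has 1 bond to C, 3 bonds to O → oxidation state +3.
Δ = +3 − (+3) = 0, so no net redox change at C3.

0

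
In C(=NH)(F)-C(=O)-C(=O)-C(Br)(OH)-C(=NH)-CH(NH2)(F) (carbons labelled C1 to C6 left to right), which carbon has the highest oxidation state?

Each bond to a more electronegative atom (O, N, halogen) counts +1, each bond to a less electronegative atom (H, metal, B, Si) counts −1, and each C–C bond counts 0. Tallying each carbon:
C1: 1C, 2N, 1F → 0 + 2 + 1 = +3
C2: 2C, 2O → 0 + 2 = +2
C3: 2C, 2O → 0 + 2 = +2
C4: 2C, 1O, 1Br → 0 + 1 + 1 = +2
C5: 2C, 2N → 0 + 2 = +2
C6: 1C, 1H, 1N, 1F → 0 − 1 + 1 + 1 = +1
The most oxidised carbon is C1 at +3.

C1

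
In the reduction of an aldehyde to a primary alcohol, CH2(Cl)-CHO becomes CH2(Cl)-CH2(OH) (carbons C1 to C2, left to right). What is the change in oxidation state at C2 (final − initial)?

-2

Before: C2 has 1 bond to C, 1 bond to H, 2 bonds to O → oxidation state +1.
After: C2 has 1 bond to C, 2 bonds to H, 1 bond to O → oxidation state -1.
Δ = -1 − (+1) = -2, so this is a reduction at C2.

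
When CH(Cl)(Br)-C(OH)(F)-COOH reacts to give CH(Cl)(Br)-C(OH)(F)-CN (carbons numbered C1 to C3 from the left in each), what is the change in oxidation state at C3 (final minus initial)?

Before: C3 has 1 bond to C, 3 bonds to O → oxidation state +3.
After: C3 has 1 bond to C, 3 bonds to N → oxidation state +3.
Δ = +3 − (+3) = 0, so no net redox change at C3.

0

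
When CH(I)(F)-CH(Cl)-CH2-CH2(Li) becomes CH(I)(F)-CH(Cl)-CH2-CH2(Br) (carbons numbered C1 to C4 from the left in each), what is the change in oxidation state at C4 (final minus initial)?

+2

Before: C4 has 1 bond to C, 2 bonds to H, 1 bond to Li → oxidation state -3.
After: C4 has 1 bond to C, 2 bonds to H, 1 bond to Br → oxidation state -1.
Δ = -1 − (-3) = +2, so this is an oxidation at C4.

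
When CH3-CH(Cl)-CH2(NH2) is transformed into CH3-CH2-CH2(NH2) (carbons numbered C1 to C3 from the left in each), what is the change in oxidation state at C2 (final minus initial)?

-2

Before: C2 has 2 bonds to C, 1 bond to H, 1 bond to Cl → oxidation state 0.
After: C2 has 2 bonds to C, 2 bonds to H → oxidation state -2.
Δ = -2 − (0) = -2, so this is a reduction at C2.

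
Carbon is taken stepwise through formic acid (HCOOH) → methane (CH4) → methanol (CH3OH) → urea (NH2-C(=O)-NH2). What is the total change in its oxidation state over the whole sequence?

+2

Carbon oxidation states along the series — formic acid: +2, methane: -4, methanol: -2, urea: +4.
Net change = +4 − (+2) = +2.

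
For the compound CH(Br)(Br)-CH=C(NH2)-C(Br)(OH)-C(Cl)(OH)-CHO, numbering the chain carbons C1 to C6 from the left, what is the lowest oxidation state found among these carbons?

-1

Tallying each carbon's bonds:
C1: 1C, 1H, 2Br → 0 − 1 + 2 = +1
C2: 3C, 1H → 0 − 1 = -1
C3: 3C, 1N → 0 + 1 = +1
C4: 2C, 1O, 1Br → 0 + 1 + 1 = +2
C5: 2C, 1O, 1Cl → 0 + 1 + 1 = +2
C6: 1C, 1H, 2O → 0 − 1 + 2 = +1
The lowest value is -1.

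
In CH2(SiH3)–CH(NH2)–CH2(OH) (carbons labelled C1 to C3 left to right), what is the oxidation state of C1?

-3

Assign +1 per bond to O/N/halogen, −1 per bond to H or an electropositive element, and 0 per bond to carbon.
C1 has one bond to C (0), one bond to Si (-1), one bond to H (-1), one bond to H (-1).
Oxidation state = 0 − 1 − 1 − 1 = -3.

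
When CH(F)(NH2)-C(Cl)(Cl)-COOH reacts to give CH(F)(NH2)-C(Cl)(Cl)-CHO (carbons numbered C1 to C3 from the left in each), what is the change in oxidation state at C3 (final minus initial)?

Before: C3 has 1 bond to C, 3 bonds to O → oxidation state +3.
After: C3 has 1 bond to C, 1 bond to H, 2 bonds to O → oxidation state +1.
Δ = +1 − (+3) = -2, so this is a reduction at C3.

-2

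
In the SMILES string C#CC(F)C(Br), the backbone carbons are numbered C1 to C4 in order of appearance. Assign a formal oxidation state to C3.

0

C3 has one bond to C (0), one bond to C (0), one bond to H (-1), one bond to F (+1).
Oxidation state = 0 + 0 − 1 + 1 = 0.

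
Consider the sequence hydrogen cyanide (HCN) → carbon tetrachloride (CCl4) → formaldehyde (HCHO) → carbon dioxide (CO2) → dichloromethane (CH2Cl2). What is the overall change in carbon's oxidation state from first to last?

Carbon oxidation states along the series — hydrogen cyanide: +2, carbon tetrachloride: +4, formaldehyde: 0, carbon dioxide: +4, dichloromethane: 0.
Net change = 0 − (+2) = -2.

-2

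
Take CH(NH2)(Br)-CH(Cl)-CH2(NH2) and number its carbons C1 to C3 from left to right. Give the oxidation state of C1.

C1 has one bond to C (0), one bond to H (-1), one bond to N (+1), one bond to Br (+1).
Oxidation state = 0 − 1 + 1 + 1 = +1.

+1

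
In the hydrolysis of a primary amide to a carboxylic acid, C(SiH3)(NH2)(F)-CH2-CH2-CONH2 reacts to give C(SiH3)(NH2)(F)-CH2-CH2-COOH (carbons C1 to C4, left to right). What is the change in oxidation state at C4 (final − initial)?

0

Before: C4 has 1 bond to C, 2 bonds to O, 1 bond to N → oxidation state +3.
After: C4 has 1 bond to C, 3 bonds to O → oxidation state +3.
Δ = +3 − (+3) = 0, so no net redox change at C4.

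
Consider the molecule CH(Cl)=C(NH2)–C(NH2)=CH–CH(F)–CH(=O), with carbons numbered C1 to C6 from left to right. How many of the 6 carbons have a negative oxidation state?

Tallying each carbon's bonds:
C1: 2C, 1H, 1Cl → 0 − 1 + 1 = 0
C2: 3C, 1N → 0 + 1 = +1
C3: 3C, 1N → 0 + 1 = +1
C4: 3C, 1H → 0 − 1 = -1
C5: 2C, 1H, 1F → 0 − 1 + 1 = 0
C6: 1C, 1H, 2O → 0 − 1 + 2 = +1
1 carbon (C4) meets the condition.

1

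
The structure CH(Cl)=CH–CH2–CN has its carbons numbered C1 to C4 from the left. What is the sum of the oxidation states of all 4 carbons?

Tallying each carbon's bonds:
C1: 2C, 1H, 1Cl → 0 − 1 + 1 = 0
C2: 3C, 1H → 0 − 1 = -1
C3: 2C, 2H → 0 − 2 = -2
C4: 1C, 3N → 0 + 3 = +3
Sum = 0 − 1 − 2 + 3 = 0.

0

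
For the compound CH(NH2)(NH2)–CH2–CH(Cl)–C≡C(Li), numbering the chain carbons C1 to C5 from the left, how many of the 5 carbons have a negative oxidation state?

2

Tallying each carbon's bonds:
C1: 1C, 1H, 2N → 0 − 1 + 2 = +1
C2: 2C, 2H → 0 − 2 = -2
C3: 2C, 1H, 1Cl → 0 − 1 + 1 = 0
C4: 4C → 0 = 0
C5: 3C, 1Li → 0 − 1 = -1
2 carbons (C2, C5) meet the condition.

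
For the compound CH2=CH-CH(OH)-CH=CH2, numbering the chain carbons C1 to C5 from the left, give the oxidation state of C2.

-1

C2 has a double bond to C (2×0 = 0), one bond to C (0), one bond to H (-1).
Oxidation state = 0 + 0 − 1 = -1.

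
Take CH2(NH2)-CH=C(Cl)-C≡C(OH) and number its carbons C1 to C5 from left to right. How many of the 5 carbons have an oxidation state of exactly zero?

1

Assign +1 per bond to O/N/halogen, −1 per bond to H or an electropositive element, and 0 per bond to carbon. Tallying each carbon:
C1: 1C, 2H, 1N → 0 − 2 + 1 = -1
C2: 3C, 1H → 0 − 1 = -1
C3: 3C, 1Cl → 0 + 1 = +1
C4: 4C → 0 = 0
C5: 3C, 1O → 0 + 1 = +1
1 carbon (C4) meets the condition.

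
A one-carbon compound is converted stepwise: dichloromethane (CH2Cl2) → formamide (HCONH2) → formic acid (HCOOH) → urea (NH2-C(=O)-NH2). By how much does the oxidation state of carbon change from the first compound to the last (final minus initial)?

Carbon oxidation states along the series — dichloromethane: 0, formamide: +2, formic acid: +2, urea: +4.
Net change = +4 − (0) = +4.

+4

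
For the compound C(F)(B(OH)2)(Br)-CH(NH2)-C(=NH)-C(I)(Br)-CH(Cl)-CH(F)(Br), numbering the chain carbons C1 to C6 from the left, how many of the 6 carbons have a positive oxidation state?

Tallying each carbon's bonds:
C1: 1C, 1F, 1Br, 1B → 0 + 1 + 1 − 1 = +1
C2: 2C, 1H, 1N → 0 − 1 + 1 = 0
C3: 2C, 2N → 0 + 2 = +2
C4: 2C, 1Br, 1I → 0 + 1 + 1 = +2
C5: 2C, 1H, 1Cl → 0 − 1 + 1 = 0
C6: 1C, 1H, 1F, 1Br → 0 − 1 + 1 + 1 = +1
4 carbons (C1, C3, C4, C6) meet the condition.

4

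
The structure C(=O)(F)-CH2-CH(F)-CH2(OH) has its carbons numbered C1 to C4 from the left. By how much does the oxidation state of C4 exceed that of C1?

-4

C4: 1C, 2H, 1O → 0 − 2 + 1 = -1
C1: 1C, 2O, 1F → 0 + 2 + 1 = +3
Difference: -1 − (+3) = -4.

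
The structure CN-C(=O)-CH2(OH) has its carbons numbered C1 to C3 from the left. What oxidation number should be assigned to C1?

Assign +1 per bond to O/N/halogen, −1 per bond to H or an electropositive element, and 0 per bond to carbon.
C1 has one bond to C (0), a triple bond to N (3×+1 = +3).
Oxidation state = 0 + 3 = +3.

+3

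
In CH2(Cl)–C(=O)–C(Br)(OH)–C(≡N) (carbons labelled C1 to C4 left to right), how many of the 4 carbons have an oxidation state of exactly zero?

0

Bonds to more-electronegative neighbours contribute +1 each, bonds to H or metals contribute −1 each, and C–C bonds contribute 0. Tallying each carbon:
C1: 1C, 2H, 1Cl → 0 − 2 + 1 = -1
C2: 2C, 2O → 0 + 2 = +2
C3: 2C, 1O, 1Br → 0 + 1 + 1 = +2
C4: 1C, 3N → 0 + 3 = +3
0 carbons meet the condition.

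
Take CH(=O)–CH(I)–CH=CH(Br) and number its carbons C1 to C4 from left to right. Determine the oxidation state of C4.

Bonds to more-electronegative neighbours contribute +1 each, bonds to H or metals contribute −1 each, and C–C bonds contribute 0.
C4 has a double bond to C (2×0 = 0), one bond to H (-1), one bond to Br (+1).
Oxidation state = 0 − 1 + 1 = 0.

0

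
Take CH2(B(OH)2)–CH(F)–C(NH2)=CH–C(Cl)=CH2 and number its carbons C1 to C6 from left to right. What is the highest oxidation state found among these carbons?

Count +1 for every bond to an atom more electronegative than carbon and −1 for every bond to one less electronegative; C–C bonds are 0. Tallying each carbon:
C1: 1C, 2H, 1B → 0 − 2 − 1 = -3
C2: 2C, 1H, 1F → 0 − 1 + 1 = 0
C3: 3C, 1N → 0 + 1 = +1
C4: 3C, 1H → 0 − 1 = -1
C5: 3C, 1Cl → 0 + 1 = +1
C6: 2C, 2H → 0 − 2 = -2
The highest value is +1.

+1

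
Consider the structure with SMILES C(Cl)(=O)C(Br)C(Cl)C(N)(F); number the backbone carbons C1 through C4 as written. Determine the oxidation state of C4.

C4 has one bond to C (0), one bond to N (+1), one bond to H (-1), one bond to F (+1).
Oxidation state = 0 + 1 − 1 + 1 = +1.

+1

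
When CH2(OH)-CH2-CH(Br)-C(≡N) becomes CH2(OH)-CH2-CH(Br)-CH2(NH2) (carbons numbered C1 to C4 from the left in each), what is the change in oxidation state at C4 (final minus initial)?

Before: C4 has 1 bond to C, 3 bonds to N → oxidation state +3.
After: C4 has 1 bond to C, 2 bonds to H, 1 bond to N → oxidation state -1.
Δ = -1 − (+3) = -4, so this is a reduction at C4.

-4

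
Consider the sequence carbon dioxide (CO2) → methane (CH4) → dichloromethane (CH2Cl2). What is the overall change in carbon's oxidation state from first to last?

-4

Carbon oxidation states along the series — carbon dioxide: +4, methane: -4, dichloromethane: 0.
Net change = 0 − (+4) = -4.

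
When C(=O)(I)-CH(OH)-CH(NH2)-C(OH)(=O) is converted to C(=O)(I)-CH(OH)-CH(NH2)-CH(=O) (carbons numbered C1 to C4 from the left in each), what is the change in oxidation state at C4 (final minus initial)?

Before: C4 has 1 bond to C, 3 bonds to O → oxidation state +3.
After: C4 has 1 bond to C, 1 bond to H, 2 bonds to O → oxidation state +1.
Δ = +1 − (+3) = -2, so this is a reduction at C4.

-2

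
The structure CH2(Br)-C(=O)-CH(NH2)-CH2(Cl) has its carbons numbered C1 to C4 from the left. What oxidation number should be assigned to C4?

-1

C4 has one bond to C (0), one bond to H (-1), one bond to Cl (+1), one bond to H (-1).
Oxidation state = 0 − 1 + 1 − 1 = -1.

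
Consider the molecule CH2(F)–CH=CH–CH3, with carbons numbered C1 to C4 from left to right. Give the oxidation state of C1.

Count +1 for every bond to an atom more electronegative than carbon and −1 for every bond to one less electronegative; C–C bonds are 0.
C1 has one bond to C (0), one bond to H (-1), one bond to F (+1), one bond to H (-1).
Oxidation state = 0 − 1 + 1 − 1 = -1.

-1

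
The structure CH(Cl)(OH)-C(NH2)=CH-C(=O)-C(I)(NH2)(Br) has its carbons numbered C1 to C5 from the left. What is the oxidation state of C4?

+2

Assign +1 per bond to O/N/halogen, −1 per bond to H or an electropositive element, and 0 per bond to carbon.
C4 has one bond to C (0), one bond to C (0), a double bond to O (2×+1 = +2).
Oxidation state = 0 + 0 + 2 = +2.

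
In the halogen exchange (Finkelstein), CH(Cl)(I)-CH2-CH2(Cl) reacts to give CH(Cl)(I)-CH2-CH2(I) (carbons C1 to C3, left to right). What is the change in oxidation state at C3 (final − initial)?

Before: C3 has 1 bond to C, 2 bonds to H, 1 bond to Cl → oxidation state -1.
After: C3 has 1 bond to C, 2 bonds to H, 1 bond to I → oxidation state -1.
Δ = -1 − (-1) = 0, so no net redox change at C3.

0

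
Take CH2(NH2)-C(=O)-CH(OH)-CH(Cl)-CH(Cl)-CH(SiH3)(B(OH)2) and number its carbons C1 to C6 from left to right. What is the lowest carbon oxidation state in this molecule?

-3

Assign +1 per bond to O/N/halogen, −1 per bond to H or an electropositive element, and 0 per bond to carbon. Tallying each carbon:
C1: 1C, 2H, 1N → 0 − 2 + 1 = -1
C2: 2C, 2O → 0 + 2 = +2
C3: 2C, 1H, 1O → 0 − 1 + 1 = 0
C4: 2C, 1H, 1Cl → 0 − 1 + 1 = 0
C5: 2C, 1H, 1Cl → 0 − 1 + 1 = 0
C6: 1C, 1H, 1B, 1Si → 0 − 1 − 1 − 1 = -3
The lowest value is -3.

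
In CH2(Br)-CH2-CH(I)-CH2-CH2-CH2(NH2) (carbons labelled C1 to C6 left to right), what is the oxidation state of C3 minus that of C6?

+1

C3: 2C, 1H, 1I → 0 − 1 + 1 = 0
C6: 1C, 2H, 1N → 0 − 2 + 1 = -1
Difference: 0 − (-1) = +1.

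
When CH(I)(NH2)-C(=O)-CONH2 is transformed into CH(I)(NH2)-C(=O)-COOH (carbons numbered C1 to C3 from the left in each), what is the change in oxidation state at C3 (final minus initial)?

Before: C3 has 1 bond to C, 2 bonds to O, 1 bond to N → oxidation state +3.
After: C3 has 1 bond to C, 3 bonds to O → oxidation state +3.
Δ = +3 − (+3) = 0, so no net redox change at C3.

0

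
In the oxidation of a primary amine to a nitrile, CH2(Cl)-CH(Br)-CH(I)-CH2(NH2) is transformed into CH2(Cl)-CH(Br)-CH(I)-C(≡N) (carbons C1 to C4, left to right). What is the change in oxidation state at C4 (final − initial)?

Before: C4 has 1 bond to C, 2 bonds to H, 1 bond to N → oxidation state -1.
After: C4 has 1 bond to C, 3 bonds to N → oxidation state +3.
Δ = +3 − (-1) = +4, so this is an oxidation at C4.

+4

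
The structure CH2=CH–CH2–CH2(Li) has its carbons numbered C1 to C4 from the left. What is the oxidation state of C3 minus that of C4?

+1

C3: 2C, 2H → 0 − 2 = -2
C4: 1C, 2H, 1Li → 0 − 2 − 1 = -3
Difference: -2 − (-3) = +1.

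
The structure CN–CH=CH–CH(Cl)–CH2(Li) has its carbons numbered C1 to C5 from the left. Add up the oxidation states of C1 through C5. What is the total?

-2

Count +1 for every bond to an atom more electronegative than carbon and −1 for every bond to one less electronegative; C–C bonds are 0. Tallying each carbon:
C1: 1C, 3N → 0 + 3 = +3
C2: 3C, 1H → 0 − 1 = -1
C3: 3C, 1H → 0 − 1 = -1
C4: 2C, 1H, 1Cl → 0 − 1 + 1 = 0
C5: 1C, 2H, 1Li → 0 − 2 − 1 = -3
Sum = +3 − 1 − 1 + 0 − 3 = -2.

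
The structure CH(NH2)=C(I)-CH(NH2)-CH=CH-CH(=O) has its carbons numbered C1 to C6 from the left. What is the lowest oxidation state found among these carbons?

Tallying each carbon's bonds:
C1: 2C, 1H, 1N → 0 − 1 + 1 = 0
C2: 3C, 1I → 0 + 1 = +1
C3: 2C, 1H, 1N → 0 − 1 + 1 = 0
C4: 3C, 1H → 0 − 1 = -1
C5: 3C, 1H → 0 − 1 = -1
C6: 1C, 1H, 2O → 0 − 1 + 2 = +1
The lowest value is -1.

-1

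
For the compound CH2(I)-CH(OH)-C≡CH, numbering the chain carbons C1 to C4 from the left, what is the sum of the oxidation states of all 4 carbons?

Each bond to a more electronegative atom (O, N, halogen) counts +1, each bond to a less electronegative atom (H, metal, B, Si) counts −1, and each C–C bond counts 0. Tallying each carbon:
C1: 1C, 2H, 1I → 0 − 2 + 1 = -1
C2: 2C, 1H, 1O → 0 − 1 + 1 = 0
C3: 4C → 0 = 0
C4: 3C, 1H → 0 − 1 = -1
Sum = -1 + 0 + 0 − 1 = -2.

-2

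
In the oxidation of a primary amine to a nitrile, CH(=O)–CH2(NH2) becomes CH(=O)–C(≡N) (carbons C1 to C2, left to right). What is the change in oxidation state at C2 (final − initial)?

+4

Before: C2 has 1 bond to C, 2 bonds to H, 1 bond to N → oxidation state -1.
After: C2 has 1 bond to C, 3 bonds to N → oxidation state +3.
Δ = +3 − (-1) = +4, so this is an oxidation at C2.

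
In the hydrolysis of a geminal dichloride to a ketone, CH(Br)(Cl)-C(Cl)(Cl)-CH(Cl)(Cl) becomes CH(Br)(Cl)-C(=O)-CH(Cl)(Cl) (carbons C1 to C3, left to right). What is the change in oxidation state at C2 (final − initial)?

0

Before: C2 has 2 bonds to C, 2 bonds to Cl → oxidation state +2.
After: C2 has 2 bonds to C, 2 bonds to O → oxidation state +2.
Δ = +2 − (+2) = 0, so no net redox change at C2.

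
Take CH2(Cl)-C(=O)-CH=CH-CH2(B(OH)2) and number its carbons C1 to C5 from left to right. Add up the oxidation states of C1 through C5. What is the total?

Tallying each carbon's bonds:
C1: 1C, 2H, 1Cl → 0 − 2 + 1 = -1
C2: 2C, 2O → 0 + 2 = +2
C3: 3C, 1H → 0 − 1 = -1
C4: 3C, 1H → 0 − 1 = -1
C5: 1C, 2H, 1B → 0 − 2 − 1 = -3
Sum = -1 + 2 − 1 − 1 − 3 = -4.

-4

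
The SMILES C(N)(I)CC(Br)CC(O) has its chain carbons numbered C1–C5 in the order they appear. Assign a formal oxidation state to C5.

-1

C5 has one bond to C (0), one bond to H (-1), one bond to O (+1), one bond to H (-1).
Oxidation state = 0 − 1 + 1 − 1 = -1.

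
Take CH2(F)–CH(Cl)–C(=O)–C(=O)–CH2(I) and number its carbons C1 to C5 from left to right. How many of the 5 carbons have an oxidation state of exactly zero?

1

Tallying each carbon's bonds:
C1: 1C, 2H, 1F → 0 − 2 + 1 = -1
C2: 2C, 1H, 1Cl → 0 − 1 + 1 = 0
C3: 2C, 2O → 0 + 2 = +2
C4: 2C, 2O → 0 + 2 = +2
C5: 1C, 2H, 1I → 0 − 2 + 1 = -1
1 carbon (C2) meets the condition.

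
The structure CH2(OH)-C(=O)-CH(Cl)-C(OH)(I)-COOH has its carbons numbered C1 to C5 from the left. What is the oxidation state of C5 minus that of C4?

C5: 1C, 3O → 0 + 3 = +3
C4: 2C, 1O, 1I → 0 + 1 + 1 = +2
Difference: +3 − (+2) = +1.

+1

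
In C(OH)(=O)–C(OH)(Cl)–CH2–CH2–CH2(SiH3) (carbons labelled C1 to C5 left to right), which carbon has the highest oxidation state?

Each bond to a more electronegative atom (O, N, halogen) counts +1, each bond to a less electronegative atom (H, metal, B, Si) counts −1, and each C–C bond counts 0. Tallying each carbon:
C1: 1C, 3O → 0 + 3 = +3
C2: 2C, 1O, 1Cl → 0 + 1 + 1 = +2
C3: 2C, 2H → 0 − 2 = -2
C4: 2C, 2H → 0 − 2 = -2
C5: 1C, 2H, 1Si → 0 − 2 − 1 = -3
The most oxidised carbon is C1 at +3.

C1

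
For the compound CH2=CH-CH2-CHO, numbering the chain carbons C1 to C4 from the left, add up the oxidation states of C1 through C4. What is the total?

-4

Count +1 for every bond to an atom more electronegative than carbon and −1 for every bond to one less electronegative; C–C bonds are 0. Tallying each carbon:
C1: 2C, 2H → 0 − 2 = -2
C2: 3C, 1H → 0 − 1 = -1
C3: 2C, 2H → 0 − 2 = -2
C4: 1C, 1H, 2O → 0 − 1 + 2 = +1
Sum = -2 − 1 − 2 + 1 = -4.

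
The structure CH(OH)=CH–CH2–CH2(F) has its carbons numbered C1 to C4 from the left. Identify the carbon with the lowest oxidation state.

Tallying each carbon's bonds:
C1: 2C, 1H, 1O → 0 − 1 + 1 = 0
C2: 3C, 1H → 0 − 1 = -1
C3: 2C, 2H → 0 − 2 = -2
C4: 1C, 2H, 1F → 0 − 2 + 1 = -1
The most reduced carbon is C3 at -2.

C3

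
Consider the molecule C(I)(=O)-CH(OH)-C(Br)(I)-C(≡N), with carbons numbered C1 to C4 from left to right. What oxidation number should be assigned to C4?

+3

Bonds to more-electronegative neighbours contribute +1 each, bonds to H or metals contribute −1 each, and C–C bonds contribute 0.
C4 has one bond to C (0), a triple bond to N (3×+1 = +3).
Oxidation state = 0 + 3 = +3.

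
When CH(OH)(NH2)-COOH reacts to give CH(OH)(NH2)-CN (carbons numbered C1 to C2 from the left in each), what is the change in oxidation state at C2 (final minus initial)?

Before: C2 has 1 bond to C, 3 bonds to O → oxidation state +3.
After: C2 has 1 bond to C, 3 bonds to N → oxidation state +3.
Δ = +3 − (+3) = 0, so no net redox change at C2.

0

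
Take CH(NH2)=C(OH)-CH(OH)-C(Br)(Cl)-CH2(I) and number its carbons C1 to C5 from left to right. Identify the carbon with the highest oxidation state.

Bonds to more-electronegative neighbours contribute +1 each, bonds to H or metals contribute −1 each, and C–C bonds contribute 0. Tallying each carbon:
C1: 2C, 1H, 1N → 0 − 1 + 1 = 0
C2: 3C, 1O → 0 + 1 = +1
C3: 2C, 1H, 1O → 0 − 1 + 1 = 0
C4: 2C, 1Cl, 1Br → 0 + 1 + 1 = +2
C5: 1C, 2H, 1I → 0 − 2 + 1 = -1
The most oxidised carbon is C4 at +2.

C4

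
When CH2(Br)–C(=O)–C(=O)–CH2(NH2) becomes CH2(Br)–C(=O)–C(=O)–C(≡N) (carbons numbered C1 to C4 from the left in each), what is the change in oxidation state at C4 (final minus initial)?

Before: C4 has 1 bond to C, 2 bonds to H, 1 bond to N → oxidation state -1.
After: C4 has 1 bond to C, 3 bonds to N → oxidation state +3.
Δ = +3 − (-1) = +4, so this is an oxidation at C4.

+4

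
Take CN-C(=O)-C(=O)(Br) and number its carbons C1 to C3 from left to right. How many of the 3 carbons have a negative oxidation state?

0

Count +1 for every bond to an atom more electronegative than carbon and −1 for every bond to one less electronegative; C–C bonds are 0. Tallying each carbon:
C1: 1C, 3N → 0 + 3 = +3
C2: 2C, 2O → 0 + 2 = +2
C3: 1C, 2O, 1Br → 0 + 2 + 1 = +3
0 carbons meet the condition.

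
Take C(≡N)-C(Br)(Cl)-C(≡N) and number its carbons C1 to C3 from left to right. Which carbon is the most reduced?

Tallying each carbon's bonds:
C1: 1C, 3N → 0 + 3 = +3
C2: 2C, 1Cl, 1Br → 0 + 1 + 1 = +2
C3: 1C, 3N → 0 + 3 = +3
The most reduced carbon is C2 at +2.

C2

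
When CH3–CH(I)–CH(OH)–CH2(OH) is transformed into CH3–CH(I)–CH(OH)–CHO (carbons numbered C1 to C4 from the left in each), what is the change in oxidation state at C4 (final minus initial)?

+2

Before: C4 has 1 bond to C, 2 bonds to H, 1 bond to O → oxidation state -1.
After: C4 has 1 bond to C, 1 bond to H, 2 bonds to O → oxidation state +1.
Δ = +1 − (-1) = +2, so this is an oxidation at C4.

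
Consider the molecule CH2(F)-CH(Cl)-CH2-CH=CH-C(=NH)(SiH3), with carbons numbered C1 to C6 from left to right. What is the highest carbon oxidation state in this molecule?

Tallying each carbon's bonds:
C1: 1C, 2H, 1F → 0 − 2 + 1 = -1
C2: 2C, 1H, 1Cl → 0 − 1 + 1 = 0
C3: 2C, 2H → 0 − 2 = -2
C4: 3C, 1H → 0 − 1 = -1
C5: 3C, 1H → 0 − 1 = -1
C6: 1C, 2N, 1Si → 0 + 2 − 1 = +1
The highest value is +1.

+1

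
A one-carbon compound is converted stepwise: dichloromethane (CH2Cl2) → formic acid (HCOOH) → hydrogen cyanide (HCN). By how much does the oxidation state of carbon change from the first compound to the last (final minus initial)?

+2

Carbon oxidation states along the series — dichloromethane: 0, formic acid: +2, hydrogen cyanide: +2.
Net change = +2 − (0) = +2.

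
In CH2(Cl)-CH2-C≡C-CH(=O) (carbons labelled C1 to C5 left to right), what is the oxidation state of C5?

+1

Each bond to a more electronegative atom (O, N, halogen) counts +1, each bond to a less electronegative atom (H, metal, B, Si) counts −1, and each C–C bond counts 0.
C5 has one bond to C (0), one bond to H (-1), a double bond to O (2×+1 = +2).
Oxidation state = 0 − 1 + 2 = +1.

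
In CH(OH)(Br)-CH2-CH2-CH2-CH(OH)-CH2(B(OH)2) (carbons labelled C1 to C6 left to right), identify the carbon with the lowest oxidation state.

C6

Assign +1 per bond to O/N/halogen, −1 per bond to H or an electropositive element, and 0 per bond to carbon. Tallying each carbon:
C1: 1C, 1H, 1O, 1Br → 0 − 1 + 1 + 1 = +1
C2: 2C, 2H → 0 − 2 = -2
C3: 2C, 2H → 0 − 2 = -2
C4: 2C, 2H → 0 − 2 = -2
C5: 2C, 1H, 1O → 0 − 1 + 1 = 0
C6: 1C, 2H, 1B → 0 − 2 − 1 = -3
The most reduced carbon is C6 at -3.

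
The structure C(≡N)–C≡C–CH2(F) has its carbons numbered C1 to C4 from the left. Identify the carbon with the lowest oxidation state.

C4

Count +1 for every bond to an atom more electronegative than carbon and −1 for every bond to one less electronegative; C–C bonds are 0. Tallying each carbon:
C1: 1C, 3N → 0 + 3 = +3
C2: 4C → 0 = 0
C3: 4C → 0 = 0
C4: 1C, 2H, 1F → 0 − 2 + 1 = -1
The most reduced carbon is C4 at -1.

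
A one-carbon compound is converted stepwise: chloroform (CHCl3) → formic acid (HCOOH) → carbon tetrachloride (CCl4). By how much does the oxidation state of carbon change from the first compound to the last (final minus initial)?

Carbon oxidation states along the series — chloroform: +2, formic acid: +2, carbon tetrachloride: +4.
Net change = +4 − (+2) = +2.

+2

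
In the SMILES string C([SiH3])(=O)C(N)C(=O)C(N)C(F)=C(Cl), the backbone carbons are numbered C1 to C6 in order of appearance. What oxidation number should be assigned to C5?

+1

C5 has one bond to C (0), a double bond to C (2×0 = 0), one bond to F (+1).
Oxidation state = 0 + 0 + 1 = +1.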